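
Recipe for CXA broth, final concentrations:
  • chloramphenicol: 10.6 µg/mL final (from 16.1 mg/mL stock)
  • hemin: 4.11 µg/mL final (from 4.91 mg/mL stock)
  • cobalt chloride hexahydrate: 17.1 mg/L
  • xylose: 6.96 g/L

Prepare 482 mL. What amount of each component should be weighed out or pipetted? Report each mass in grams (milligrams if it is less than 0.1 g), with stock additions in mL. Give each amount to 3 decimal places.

chloramphenicol 0.317 mL; hemin 0.403 mL; cobalt chloride hexahydrate 8.242 mg; xylose 3.355 g

Working volume: 482 mL = 0.482 L.
chloramphenicol: dilute stock: 10.6 µg/mL × 482 mL ÷ 16100 µg/mL = 0.317 mL
hemin: C1V1 = C2V2 → 4.11 µg/mL × 482 mL ÷ 4910 µg/mL = 0.403 mL
cobalt chloride hexahydrate: 17.1 mg/L × 0.482 L = 8.242 mg
xylose: 6.96 g/L × 0.482 L = 3.355 g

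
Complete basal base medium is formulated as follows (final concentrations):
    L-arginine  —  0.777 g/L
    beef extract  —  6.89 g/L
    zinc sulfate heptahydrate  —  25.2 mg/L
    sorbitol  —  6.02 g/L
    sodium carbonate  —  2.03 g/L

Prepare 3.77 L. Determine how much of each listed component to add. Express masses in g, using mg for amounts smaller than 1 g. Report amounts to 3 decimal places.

Working volume: 3.77 L.
L-arginine: 0.777 g/L × 3.77 L = 2.929 g
beef extract: 6.89 g/L × 3.77 L = 25.975 g
zinc sulfate heptahydrate: 25.2 mg/L × 3.77 L = 95.004 mg
sorbitol: 6.02 g/L × 3.77 L = 22.695 g
sodium carbonate: 2.03 g/L × 3.77 L = 7.653 g

L-arginine 2.929 g; beef extract 25.975 g; zinc sulfate heptahydrate 95.004 mg; sorbitol 22.695 g; sodium carbonate 7.653 g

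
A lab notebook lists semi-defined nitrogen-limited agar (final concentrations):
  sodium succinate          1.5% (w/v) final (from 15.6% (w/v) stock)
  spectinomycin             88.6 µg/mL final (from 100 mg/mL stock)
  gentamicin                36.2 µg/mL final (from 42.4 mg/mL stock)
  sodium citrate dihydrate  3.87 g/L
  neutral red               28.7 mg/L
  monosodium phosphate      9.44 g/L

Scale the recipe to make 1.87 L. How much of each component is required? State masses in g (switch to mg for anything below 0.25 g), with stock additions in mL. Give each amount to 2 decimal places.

Scale factor relative to 1 L: 1.87.
sodium succinate: V = C2·V2/C1 = 1.5% ÷ 15.6% × 1870 mL = 179.81 mL
spectinomycin: C1V1 = C2V2 → 88.6 µg/mL × 1870 mL ÷ 100000 µg/mL = 1.66 mL
gentamicin: C1V1 = C2V2 → 36.2 µg/mL × 1870 mL ÷ 42400 µg/mL = 1.60 mL
sodium citrate dihydrate: 3.87 g/L × 1.87 L = 7.24 g
neutral red: 28.7 mg/L × 1.87 L = 53.67 mg
monosodium phosphate: 9.44 g/L × 1.87 L = 17.65 g

sodium succinate 179.81 mL; spectinomycin 1.66 mL; gentamicin 1.60 mL; sodium citrate dihydrate 7.24 g; neutral red 53.67 mg; monosodium phosphate 17.65 g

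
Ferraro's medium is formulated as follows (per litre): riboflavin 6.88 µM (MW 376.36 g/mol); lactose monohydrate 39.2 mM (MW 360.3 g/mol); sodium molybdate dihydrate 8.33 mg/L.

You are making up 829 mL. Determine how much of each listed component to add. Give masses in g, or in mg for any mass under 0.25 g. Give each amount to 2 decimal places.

riboflavin 2.15 mg; lactose monohydrate 11.71 g; sodium molybdate dihydrate 6.91 mg

Scale factor relative to 1 L: 0.829.
riboflavin: 6.88 µmol/L × 376.36 g/mol × 0.829 L ÷ 1000 = 2.15 mg
lactose monohydrate: 39.2 mmol/L × 360.3 g/mol × 0.829 L ÷ 1000 = 11.71 g
sodium molybdate dihydrate: 8.33 mg/L × 0.829 L = 6.91 mg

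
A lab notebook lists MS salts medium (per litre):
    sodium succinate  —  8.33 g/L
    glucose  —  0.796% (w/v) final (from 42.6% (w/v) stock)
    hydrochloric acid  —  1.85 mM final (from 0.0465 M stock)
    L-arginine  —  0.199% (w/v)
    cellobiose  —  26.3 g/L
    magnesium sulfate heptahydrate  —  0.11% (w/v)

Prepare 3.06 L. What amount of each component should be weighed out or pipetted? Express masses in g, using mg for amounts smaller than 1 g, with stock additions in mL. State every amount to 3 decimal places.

Scale factor relative to 1 L: 3.06.
sodium succinate: 8.33 g/L × 3.06 L = 25.490 g
glucose: dilute stock: 0.796% ÷ 42.6% × 3060 mL = 57.177 mL
hydrochloric acid: C1V1 = C2V2 → 1.85 mM × 3060 mL ÷ 46.5 mM = 121.742 mL
L-arginine: 0.199 g per 100 mL × 3060 mL ÷ 100 = 6.089 g
cellobiose: 26.3 g/L × 3.06 L = 80.478 g
magnesium sulfate heptahydrate: 0.11% w/v = 1.1 g/L → 1.1 × 3.06 L = 3.366 g

sodium succinate 25.490 g; glucose 57.177 mL; hydrochloric acid 121.742 mL; L-arginine 6.089 g; cellobiose 80.478 g; magnesium sulfate heptahydrate 3.366 g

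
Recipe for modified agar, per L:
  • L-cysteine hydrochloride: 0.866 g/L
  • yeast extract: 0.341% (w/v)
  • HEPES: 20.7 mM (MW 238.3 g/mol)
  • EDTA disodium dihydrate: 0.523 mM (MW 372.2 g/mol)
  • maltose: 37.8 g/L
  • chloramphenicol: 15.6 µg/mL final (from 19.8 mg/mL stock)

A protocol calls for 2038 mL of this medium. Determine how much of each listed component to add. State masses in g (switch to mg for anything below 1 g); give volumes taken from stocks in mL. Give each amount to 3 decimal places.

Working volume: 2038 mL = 2.038 L.
L-cysteine hydrochloride: 0.866 g/L × 2.038 L = 1.765 g
yeast extract: 0.341 g per 100 mL × 2038 mL ÷ 100 = 6.950 g
HEPES: 20.7 mmol/L × 238.3 g/mol × 2.038 L ÷ 1000 = 10.053 g
EDTA disodium dihydrate: 0.523 mmol/L × 372.2 mg/mmol × 2.038 L = 396.718 mg
maltose: 37.8 g/L × 2.038 L = 77.036 g
chloramphenicol: dilute stock: 15.6 µg/mL × 2038 mL ÷ 19800 µg/mL = 1.606 mL

L-cysteine hydrochloride 1.765 g; yeast extract 6.950 g; HEPES 10.053 g; EDTA disodium dihydrate 396.718 mg; maltose 77.036 g; chloramphenicol 1.606 mL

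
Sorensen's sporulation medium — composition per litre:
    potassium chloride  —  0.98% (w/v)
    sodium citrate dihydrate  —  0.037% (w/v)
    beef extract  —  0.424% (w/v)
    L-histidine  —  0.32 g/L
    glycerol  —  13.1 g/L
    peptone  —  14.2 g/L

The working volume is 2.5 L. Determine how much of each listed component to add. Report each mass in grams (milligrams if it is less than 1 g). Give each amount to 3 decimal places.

potassium chloride 24.500 g; sodium citrate dihydrate 925.000 mg; beef extract 10.600 g; L-histidine 800.000 mg; glycerol 32.750 g; peptone 35.500 g

Working volume: 2.5 L.
potassium chloride: 0.98 g per 100 mL × 2500 mL ÷ 100 = 24.500 g
sodium citrate dihydrate: 0.037% w/v = 0.37 g/L → 0.37 × 2.5 L = 0.925 g = 925.000 mg
beef extract: 0.424% w/v = 4.24 g/L → 4.24 × 2.5 L = 10.600 g
L-histidine: 0.32 g/L × 2.5 L = 0.8 g = 800.000 mg
glycerol: 13.1 g/L × 2.5 L = 32.750 g
peptone: 14.2 g/L × 2.5 L = 35.500 g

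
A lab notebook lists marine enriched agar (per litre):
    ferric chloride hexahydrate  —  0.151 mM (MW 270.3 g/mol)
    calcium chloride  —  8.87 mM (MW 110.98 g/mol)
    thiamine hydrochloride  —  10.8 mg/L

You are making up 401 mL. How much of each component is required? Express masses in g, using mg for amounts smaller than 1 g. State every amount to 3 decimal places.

Target volume = 401 mL = 0.401 L.
ferric chloride hexahydrate: 0.151 mmol/L × 270.3 mg/mmol × 0.401 L = 16.367 mg
calcium chloride: 8.87 mmol/L × 110.98 mg/mmol × 0.401 L = 394.741 mg
thiamine hydrochloride: 10.8 mg/L × 0.401 L = 4.331 mg

ferric chloride hexahydrate 16.367 mg; calcium chloride 394.741 mg; thiamine hydrochloride 4.331 mg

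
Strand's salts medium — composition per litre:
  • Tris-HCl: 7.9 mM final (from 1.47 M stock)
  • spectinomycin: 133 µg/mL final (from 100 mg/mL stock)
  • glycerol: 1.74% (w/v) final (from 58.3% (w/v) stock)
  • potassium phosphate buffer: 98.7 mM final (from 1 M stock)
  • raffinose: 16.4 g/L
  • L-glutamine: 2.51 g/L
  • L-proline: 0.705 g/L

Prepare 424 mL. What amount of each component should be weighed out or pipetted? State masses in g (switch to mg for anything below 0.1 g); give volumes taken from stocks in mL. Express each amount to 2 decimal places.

Tris-HCl 2.28 mL; spectinomycin 0.56 mL; glycerol 12.65 mL; potassium phosphate buffer 41.85 mL; raffinose 6.95 g; L-glutamine 1.06 g; L-proline 0.30 g

Target volume = 424 mL = 0.424 L.
Tris-HCl: C1V1 = C2V2 → 7.9 mM × 424 mL ÷ 1470 mM = 2.28 mL
spectinomycin: dilute stock: 133 µg/mL × 424 mL ÷ 100000 µg/mL = 0.56 mL
glycerol: V = C2·V2/C1 = 1.74% ÷ 58.3% × 424 mL = 12.65 mL
potassium phosphate buffer: V = C2·V2/C1 = 98.7 mM × 424 mL ÷ 1000 mM = 41.85 mL
raffinose: 16.4 g/L × 0.424 L = 6.95 g
L-glutamine: 2.51 g/L × 0.424 L = 1.06 g
L-proline: 0.705 g/L × 0.424 L = 0.30 g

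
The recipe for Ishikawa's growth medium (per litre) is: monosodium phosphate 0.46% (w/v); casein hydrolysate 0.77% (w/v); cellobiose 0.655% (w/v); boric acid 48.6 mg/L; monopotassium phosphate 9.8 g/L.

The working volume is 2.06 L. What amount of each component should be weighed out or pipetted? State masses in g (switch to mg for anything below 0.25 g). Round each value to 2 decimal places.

monosodium phosphate 9.48 g; casein hydrolysate 15.86 g; cellobiose 13.49 g; boric acid 100.12 mg; monopotassium phosphate 20.19 g

Scale factor relative to 1 L: 2.06.
monosodium phosphate: 0.46 g per 100 mL × 2060 mL ÷ 100 = 9.48 g
casein hydrolysate: 0.77 g per 100 mL × 2060 mL ÷ 100 = 15.86 g
cellobiose: 0.655% w/v = 6.55 g/L → 6.55 × 2.06 L = 13.49 g
boric acid: 48.6 mg/L × 2.06 L = 100.12 mg
monopotassium phosphate: 9.8 g/L × 2.06 L = 20.19 g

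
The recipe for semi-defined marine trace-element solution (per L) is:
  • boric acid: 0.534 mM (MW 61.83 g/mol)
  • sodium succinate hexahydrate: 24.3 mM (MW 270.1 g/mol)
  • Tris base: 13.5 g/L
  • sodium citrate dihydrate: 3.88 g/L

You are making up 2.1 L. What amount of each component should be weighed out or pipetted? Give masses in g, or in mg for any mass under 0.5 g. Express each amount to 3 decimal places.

boric acid 69.336 mg; sodium succinate hexahydrate 13.783 g; Tris base 28.350 g; sodium citrate dihydrate 8.148 g

Scale factor relative to 1 L: 2.1.
boric acid: 0.534 mmol/L × 61.83 mg/mmol × 2.1 L = 69.336 mg
sodium succinate hexahydrate: 24.3 mmol/L × 270.1 g/mol × 2.1 L ÷ 1000 = 13.783 g
Tris base: 13.5 g/L × 2.1 L = 28.350 g
sodium citrate dihydrate: 3.88 g/L × 2.1 L = 8.148 g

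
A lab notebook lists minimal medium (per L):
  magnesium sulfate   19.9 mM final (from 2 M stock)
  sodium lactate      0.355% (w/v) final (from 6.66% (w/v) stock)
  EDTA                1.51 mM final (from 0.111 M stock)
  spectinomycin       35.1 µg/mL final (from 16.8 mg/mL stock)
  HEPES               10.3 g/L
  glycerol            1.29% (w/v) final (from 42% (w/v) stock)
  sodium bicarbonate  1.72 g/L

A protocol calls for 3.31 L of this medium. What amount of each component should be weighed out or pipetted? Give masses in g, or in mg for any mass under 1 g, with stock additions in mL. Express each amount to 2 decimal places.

Working volume: 3.31 L.
magnesium sulfate: C1V1 = C2V2 → 19.9 mM × 3310 mL ÷ 2000 mM = 32.93 mL
sodium lactate: V = C2·V2/C1 = 0.355% ÷ 6.66% × 3310 mL = 176.43 mL
EDTA: V = C2·V2/C1 = 1.51 mM × 3310 mL ÷ 111 mM = 45.03 mL
spectinomycin: dilute stock: 35.1 µg/mL × 3310 mL ÷ 16800 µg/mL = 6.92 mL
HEPES: 10.3 g/L × 3.31 L = 34.09 g
glycerol: V = C2·V2/C1 = 1.29% ÷ 42% × 3310 mL = 101.66 mL
sodium bicarbonate: 1.72 g/L × 3.31 L = 5.69 g

magnesium sulfate 32.93 mL; sodium lactate 176.43 mL; EDTA 45.03 mL; spectinomycin 6.92 mL; HEPES 34.09 g; glycerol 101.66 mL; sodium bicarbonate 5.69 g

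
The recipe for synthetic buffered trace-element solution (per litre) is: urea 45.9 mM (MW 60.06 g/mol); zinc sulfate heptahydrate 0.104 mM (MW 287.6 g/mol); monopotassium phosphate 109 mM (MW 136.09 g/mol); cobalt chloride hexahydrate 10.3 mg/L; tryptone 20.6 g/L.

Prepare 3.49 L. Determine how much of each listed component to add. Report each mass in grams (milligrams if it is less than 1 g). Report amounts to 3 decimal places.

Scale factor relative to 1 L: 3.49.
urea: 45.9 mmol/L × 60.06 g/mol × 3.49 L ÷ 1000 = 9.621 g
zinc sulfate heptahydrate: 0.104 mmol/L × 287.6 mg/mmol × 3.49 L = 104.387 mg
monopotassium phosphate: 109 mmol/L × 136.09 g/mol × 3.49 L ÷ 1000 = 51.770 g
cobalt chloride hexahydrate: 10.3 mg/L × 3.49 L = 35.947 mg
tryptone: 20.6 g/L × 3.49 L = 71.894 g

urea 9.621 g; zinc sulfate heptahydrate 104.387 mg; monopotassium phosphate 51.770 g; cobalt chloride hexahydrate 35.947 mg; tryptone 71.894 g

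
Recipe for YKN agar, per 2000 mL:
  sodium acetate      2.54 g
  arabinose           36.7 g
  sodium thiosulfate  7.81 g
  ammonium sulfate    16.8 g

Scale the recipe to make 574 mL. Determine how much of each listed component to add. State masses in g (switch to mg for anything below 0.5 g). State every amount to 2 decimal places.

Scale factor = 574 mL / 2000 mL = 0.287.
sodium acetate: 2.54 g × (574 mL / 2000 mL) = 0.73 g
arabinose: 36.7 g × (574 mL / 2000 mL) = 10.53 g
sodium thiosulfate: 7.81 g × (574 mL / 2000 mL) = 2.24 g
ammonium sulfate: 16.8 g × (574 mL / 2000 mL) = 4.82 g

sodium acetate 0.73 g; arabinose 10.53 g; sodium thiosulfate 2.24 g; ammonium sulfate 4.82 g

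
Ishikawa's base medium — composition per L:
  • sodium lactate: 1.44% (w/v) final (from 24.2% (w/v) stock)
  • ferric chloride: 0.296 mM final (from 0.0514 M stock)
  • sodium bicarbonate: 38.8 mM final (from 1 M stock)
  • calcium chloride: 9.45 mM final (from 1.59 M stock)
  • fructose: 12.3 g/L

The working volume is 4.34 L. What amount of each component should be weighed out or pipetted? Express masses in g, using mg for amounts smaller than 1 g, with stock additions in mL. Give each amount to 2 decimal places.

Scale factor relative to 1 L: 4.34.
sodium lactate: C1V1 = C2V2 → 1.44% ÷ 24.2% × 4340 mL = 258.25 mL
ferric chloride: C1V1 = C2V2 → 0.296 mM × 4340 mL ÷ 51.4 mM = 24.99 mL
sodium bicarbonate: V = C2·V2/C1 = 38.8 mM × 4340 mL ÷ 1000 mM = 168.39 mL
calcium chloride: C1V1 = C2V2 → 9.45 mM × 4340 mL ÷ 1590 mM = 25.79 mL
fructose: 12.3 g/L × 4.34 L = 53.38 g

sodium lactate 258.25 mL; ferric chloride 24.99 mL; sodium bicarbonate 168.39 mL; calcium chloride 25.79 mL; fructose 53.38 g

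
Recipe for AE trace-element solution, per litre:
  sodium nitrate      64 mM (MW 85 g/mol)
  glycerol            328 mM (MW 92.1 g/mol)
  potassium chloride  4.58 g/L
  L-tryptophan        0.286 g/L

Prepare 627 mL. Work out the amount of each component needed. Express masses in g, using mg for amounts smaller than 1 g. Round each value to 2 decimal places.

sodium nitrate 3.41 g; glycerol 18.94 g; potassium chloride 2.87 g; L-tryptophan 179.32 mg

Target volume = 627 mL = 0.627 L.
sodium nitrate: 64 mmol/L × 85 g/mol × 0.627 L ÷ 1000 = 3.41 g
glycerol: 328 mmol/L × 92.1 g/mol × 0.627 L ÷ 1000 = 18.94 g
potassium chloride: 4.58 g/L × 0.627 L = 2.87 g
L-tryptophan: 0.286 g/L × 0.627 L = 0.179322 g = 179.32 mg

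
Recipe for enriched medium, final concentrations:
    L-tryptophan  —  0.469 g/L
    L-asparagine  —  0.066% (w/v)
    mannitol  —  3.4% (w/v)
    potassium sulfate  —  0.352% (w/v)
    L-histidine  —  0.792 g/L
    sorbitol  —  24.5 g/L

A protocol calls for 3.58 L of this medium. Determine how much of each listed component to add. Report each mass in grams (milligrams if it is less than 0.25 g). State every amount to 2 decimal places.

L-tryptophan 1.68 g; L-asparagine 2.36 g; mannitol 121.72 g; potassium sulfate 12.60 g; L-histidine 2.84 g; sorbitol 87.71 g

Scale factor relative to 1 L: 3.58.
L-tryptophan: 0.469 g/L × 3.58 L = 1.68 g
L-asparagine: 0.066% w/v = 0.66 g/L → 0.66 × 3.58 L = 2.36 g
mannitol: 3.4 g per 100 mL × 3580 mL ÷ 100 = 121.72 g
potassium sulfate: 0.352% w/v = 3.52 g/L → 3.52 × 3.58 L = 12.60 g
L-histidine: 0.792 g/L × 3.58 L = 2.84 g
sorbitol: 24.5 g/L × 3.58 L = 87.71 g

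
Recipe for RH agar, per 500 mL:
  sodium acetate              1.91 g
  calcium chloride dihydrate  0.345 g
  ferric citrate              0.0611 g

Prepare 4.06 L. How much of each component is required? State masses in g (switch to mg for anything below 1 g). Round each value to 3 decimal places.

Ratio of target to recipe volume: 4060 / 500 = 8.12.
sodium acetate: 1.91 g × (4060 mL / 500 mL) = 15.509 g
calcium chloride dihydrate: 0.345 g × (4060 mL / 500 mL) = 2.801 g
ferric citrate: 0.0611 g × (4060 mL / 500 mL) = 0.496132 g = 496.132 mg

sodium acetate 15.509 g; calcium chloride dihydrate 2.801 g; ferric citrate 496.132 mg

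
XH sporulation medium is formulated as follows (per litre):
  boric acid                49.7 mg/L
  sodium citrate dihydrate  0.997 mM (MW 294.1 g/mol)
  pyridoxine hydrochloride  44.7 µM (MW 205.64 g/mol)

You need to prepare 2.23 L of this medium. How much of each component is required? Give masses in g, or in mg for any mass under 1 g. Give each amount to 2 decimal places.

Working volume: 2.23 L.
boric acid: 49.7 mg/L × 2.23 L = 110.83 mg
sodium citrate dihydrate: 0.997 mmol/L × 294.1 mg/mmol × 2.23 L = 653.88 mg
pyridoxine hydrochloride: 44.7 µmol/L × 205.64 g/mol × 2.23 L ÷ 1000 = 20.50 mg

boric acid 110.83 mg; sodium citrate dihydrate 653.88 mg; pyridoxine hydrochloride 20.50 mg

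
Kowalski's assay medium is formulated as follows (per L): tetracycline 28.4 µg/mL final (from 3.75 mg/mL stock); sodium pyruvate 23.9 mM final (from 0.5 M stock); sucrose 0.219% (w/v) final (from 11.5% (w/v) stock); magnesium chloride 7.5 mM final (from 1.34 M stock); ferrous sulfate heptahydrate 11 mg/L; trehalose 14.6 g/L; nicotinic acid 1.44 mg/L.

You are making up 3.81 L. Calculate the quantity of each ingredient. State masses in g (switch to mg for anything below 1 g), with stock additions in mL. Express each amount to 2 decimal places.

Working volume: 3.81 L.
tetracycline: C1V1 = C2V2 → 28.4 µg/mL × 3810 mL ÷ 3750 µg/mL = 28.85 mL
sodium pyruvate: dilute stock: 23.9 mM × 3810 mL ÷ 500 mM = 182.12 mL
sucrose: V = C2·V2/C1 = 0.219% ÷ 11.5% × 3810 mL = 72.56 mL
magnesium chloride: dilute stock: 7.5 mM × 3810 mL ÷ 1340 mM = 21.32 mL
ferrous sulfate heptahydrate: 11 mg/L × 3.81 L = 41.91 mg
trehalose: 14.6 g/L × 3.81 L = 55.63 g
nicotinic acid: 1.44 mg/L × 3.81 L = 5.49 mg

tetracycline 28.85 mL; sodium pyruvate 182.12 mL; sucrose 72.56 mL; magnesium chloride 21.32 mL; ferrous sulfate heptahydrate 41.91 mg; trehalose 55.63 g; nicotinic acid 5.49 mg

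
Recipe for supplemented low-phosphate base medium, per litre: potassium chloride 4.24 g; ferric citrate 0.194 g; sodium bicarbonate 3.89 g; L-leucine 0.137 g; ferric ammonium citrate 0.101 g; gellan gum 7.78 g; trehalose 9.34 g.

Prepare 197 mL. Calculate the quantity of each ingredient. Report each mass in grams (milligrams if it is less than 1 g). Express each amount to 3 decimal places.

Scale factor = 197 mL / 1000 mL = 0.197.
potassium chloride: 4.24 g × (197 mL / 1000 mL) = 0.83528 g = 835.280 mg
ferric citrate: 0.194 g × (197 mL / 1000 mL) = 0.038218 g = 38.218 mg
sodium bicarbonate: 3.89 g × (197 mL / 1000 mL) = 0.76633 g = 766.330 mg
L-leucine: 0.137 g × (197 mL / 1000 mL) = 0.026989 g = 26.989 mg
ferric ammonium citrate: 0.101 g × (197 mL / 1000 mL) = 0.019897 g = 19.897 mg
gellan gum: 7.78 g × (197 mL / 1000 mL) = 1.533 g
trehalose: 9.34 g × (197 mL / 1000 mL) = 1.840 g

potassium chloride 835.280 mg; ferric citrate 38.218 mg; sodium bicarbonate 766.330 mg; L-leucine 26.989 mg; ferric ammonium citrate 19.897 mg; gellan gum 1.533 g; trehalose 1.840 g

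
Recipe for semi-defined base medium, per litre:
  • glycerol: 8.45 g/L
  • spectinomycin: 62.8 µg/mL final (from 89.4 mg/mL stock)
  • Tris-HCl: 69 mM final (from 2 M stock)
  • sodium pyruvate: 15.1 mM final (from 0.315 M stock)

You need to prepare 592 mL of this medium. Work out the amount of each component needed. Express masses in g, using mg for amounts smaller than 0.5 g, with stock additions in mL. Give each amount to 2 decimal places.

Working volume: 592 mL = 0.592 L.
glycerol: 8.45 g/L × 0.592 L = 5.00 g
spectinomycin: V = C2·V2/C1 = 62.8 µg/mL × 592 mL ÷ 89400 µg/mL = 0.42 mL
Tris-HCl: dilute stock: 69 mM × 592 mL ÷ 2000 mM = 20.42 mL
sodium pyruvate: C1V1 = C2V2 → 15.1 mM × 592 mL ÷ 315 mM = 28.38 mL

glycerol 5.00 g; spectinomycin 0.42 mL; Tris-HCl 20.42 mL; sodium pyruvate 28.38 mL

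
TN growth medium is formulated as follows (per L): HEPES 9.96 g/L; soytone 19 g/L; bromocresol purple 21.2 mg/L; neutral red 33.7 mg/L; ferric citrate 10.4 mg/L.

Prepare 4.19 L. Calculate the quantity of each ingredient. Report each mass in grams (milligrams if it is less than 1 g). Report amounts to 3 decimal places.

Scale factor relative to 1 L: 4.19.
HEPES: 9.96 g/L × 4.19 L = 41.732 g
soytone: 19 g/L × 4.19 L = 79.610 g
bromocresol purple: 21.2 mg/L × 4.19 L = 88.828 mg
neutral red: 33.7 mg/L × 4.19 L = 141.203 mg
ferric citrate: 10.4 mg/L × 4.19 L = 43.576 mg

HEPES 41.732 g; soytone 79.610 g; bromocresol purple 88.828 mg; neutral red 141.203 mg; ferric citrate 43.576 mg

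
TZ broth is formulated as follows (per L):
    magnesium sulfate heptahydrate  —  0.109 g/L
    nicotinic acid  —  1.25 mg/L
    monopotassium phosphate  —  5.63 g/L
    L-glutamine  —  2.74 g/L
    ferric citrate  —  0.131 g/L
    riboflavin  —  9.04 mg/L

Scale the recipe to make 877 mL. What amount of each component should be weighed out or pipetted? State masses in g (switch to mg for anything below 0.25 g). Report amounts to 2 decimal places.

Scale factor relative to 1 L: 0.877.
magnesium sulfate heptahydrate: 0.109 g/L × 0.877 L = 0.095593 g = 95.59 mg
nicotinic acid: 1.25 mg/L × 0.877 L = 1.10 mg
monopotassium phosphate: 5.63 g/L × 0.877 L = 4.94 g
L-glutamine: 2.74 g/L × 0.877 L = 2.40 g
ferric citrate: 0.131 g/L × 0.877 L = 0.114887 g = 114.89 mg
riboflavin: 9.04 mg/L × 0.877 L = 7.93 mg

magnesium sulfate heptahydrate 95.59 mg; nicotinic acid 1.10 mg; monopotassium phosphate 4.94 g; L-glutamine 2.40 g; ferric citrate 114.89 mg; riboflavin 7.93 mg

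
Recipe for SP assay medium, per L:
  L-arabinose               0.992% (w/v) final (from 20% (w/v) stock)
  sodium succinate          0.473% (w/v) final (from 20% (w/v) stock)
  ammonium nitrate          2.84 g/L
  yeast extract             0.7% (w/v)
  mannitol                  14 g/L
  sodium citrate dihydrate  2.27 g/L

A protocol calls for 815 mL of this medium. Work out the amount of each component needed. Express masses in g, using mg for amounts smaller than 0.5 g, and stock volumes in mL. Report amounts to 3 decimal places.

L-arabinose 40.424 mL; sodium succinate 19.275 mL; ammonium nitrate 2.315 g; yeast extract 5.705 g; mannitol 11.410 g; sodium citrate dihydrate 1.850 g

Target volume = 815 mL = 0.815 L.
L-arabinose: V = C2·V2/C1 = 0.992% ÷ 20% × 815 mL = 40.424 mL
sodium succinate: dilute stock: 0.473% ÷ 20% × 815 mL = 19.275 mL
ammonium nitrate: 2.84 g/L × 0.815 L = 2.315 g
yeast extract: 0.7% w/v = 7 g/L → 7 × 0.815 L = 5.705 g
mannitol: 14 g/L × 0.815 L = 11.410 g
sodium citrate dihydrate: 2.27 g/L × 0.815 L = 1.850 g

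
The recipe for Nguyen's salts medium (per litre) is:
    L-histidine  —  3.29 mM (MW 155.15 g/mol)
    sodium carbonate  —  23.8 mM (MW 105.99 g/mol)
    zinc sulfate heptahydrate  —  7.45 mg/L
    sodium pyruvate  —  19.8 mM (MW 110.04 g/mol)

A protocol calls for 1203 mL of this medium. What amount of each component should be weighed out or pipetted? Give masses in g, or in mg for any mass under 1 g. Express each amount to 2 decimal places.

Target volume = 1203 mL = 1.203 L.
L-histidine: 3.29 mmol/L × 155.15 mg/mmol × 1.203 L = 614.06 mg
sodium carbonate: 23.8 mmol/L × 105.99 g/mol × 1.203 L ÷ 1000 = 3.03 g
zinc sulfate heptahydrate: 7.45 mg/L × 1.203 L = 8.96 mg
sodium pyruvate: 19.8 mmol/L × 110.04 g/mol × 1.203 L ÷ 1000 = 2.62 g

L-histidine 614.06 mg; sodium carbonate 3.03 g; zinc sulfate heptahydrate 8.96 mg; sodium pyruvate 2.62 g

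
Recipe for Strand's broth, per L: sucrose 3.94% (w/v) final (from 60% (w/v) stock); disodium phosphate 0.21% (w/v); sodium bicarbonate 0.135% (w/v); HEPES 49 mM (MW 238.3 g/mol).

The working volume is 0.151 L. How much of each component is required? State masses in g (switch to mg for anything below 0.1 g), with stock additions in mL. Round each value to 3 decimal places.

Working volume: 0.151 L.
sucrose: C1V1 = C2V2 → 3.94% ÷ 60% × 151 mL = 9.916 mL
disodium phosphate: 0.21% w/v = 2.1 g/L → 2.1 × 0.151 L = 0.317 g
sodium bicarbonate: 0.135% w/v = 1.35 g/L → 1.35 × 0.151 L = 0.204 g
HEPES: 49 mmol/L × 238.3 g/mol × 0.151 L ÷ 1000 = 1.763 g

sucrose 9.916 mL; disodium phosphate 0.317 g; sodium bicarbonate 0.204 g; HEPES 1.763 g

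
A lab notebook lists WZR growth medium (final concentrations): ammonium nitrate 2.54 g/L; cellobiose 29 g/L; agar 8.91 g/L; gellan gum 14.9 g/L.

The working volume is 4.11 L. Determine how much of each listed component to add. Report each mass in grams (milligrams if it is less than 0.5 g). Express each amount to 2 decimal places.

ammonium nitrate 10.44 g; cellobiose 119.19 g; agar 36.62 g; gellan gum 61.24 g

Working volume: 4.11 L.
ammonium nitrate: 2.54 g/L × 4.11 L = 10.44 g
cellobiose: 29 g/L × 4.11 L = 119.19 g
agar: 8.91 g/L × 4.11 L = 36.62 g
gellan gum: 14.9 g/L × 4.11 L = 61.24 g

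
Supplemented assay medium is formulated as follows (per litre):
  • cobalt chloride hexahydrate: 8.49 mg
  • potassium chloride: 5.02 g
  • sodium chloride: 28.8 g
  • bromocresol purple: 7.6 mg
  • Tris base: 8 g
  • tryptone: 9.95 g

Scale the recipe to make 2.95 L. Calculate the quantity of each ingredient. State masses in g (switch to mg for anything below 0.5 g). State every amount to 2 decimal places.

Ratio of target to recipe volume: 2950 / 1000 = 2.95.
cobalt chloride hexahydrate: 8.49 mg × (2950 mL / 1000 mL) = 25.05 mg
potassium chloride: 5.02 g × (2950 mL / 1000 mL) = 14.81 g
sodium chloride: 28.8 g × (2950 mL / 1000 mL) = 84.96 g
bromocresol purple: 7.6 mg × (2950 mL / 1000 mL) = 22.42 mg
Tris base: 8 g × (2950 mL / 1000 mL) = 23.60 g
tryptone: 9.95 g × (2950 mL / 1000 mL) = 29.35 g

cobalt chloride hexahydrate 25.05 mg; potassium chloride 14.81 g; sodium chloride 84.96 g; bromocresol purple 22.42 mg; Tris base 23.60 g; tryptone 29.35 g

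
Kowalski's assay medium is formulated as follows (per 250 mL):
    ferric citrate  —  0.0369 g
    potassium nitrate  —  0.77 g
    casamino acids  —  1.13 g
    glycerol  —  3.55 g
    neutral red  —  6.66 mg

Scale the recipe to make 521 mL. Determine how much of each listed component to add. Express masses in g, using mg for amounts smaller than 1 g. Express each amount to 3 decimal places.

Ratio of target to recipe volume: 521 / 250 = 2.084.
ferric citrate: 0.0369 g × (521 mL / 250 mL) = 0.0768996 g = 76.900 mg
potassium nitrate: 0.77 g × (521 mL / 250 mL) = 1.605 g
casamino acids: 1.13 g × (521 mL / 250 mL) = 2.355 g
glycerol: 3.55 g × (521 mL / 250 mL) = 7.398 g
neutral red: 6.66 mg × (521 mL / 250 mL) = 13.879 mg

ferric citrate 76.900 mg; potassium nitrate 1.605 g; casamino acids 2.355 g; glycerol 7.398 g; neutral red 13.879 mg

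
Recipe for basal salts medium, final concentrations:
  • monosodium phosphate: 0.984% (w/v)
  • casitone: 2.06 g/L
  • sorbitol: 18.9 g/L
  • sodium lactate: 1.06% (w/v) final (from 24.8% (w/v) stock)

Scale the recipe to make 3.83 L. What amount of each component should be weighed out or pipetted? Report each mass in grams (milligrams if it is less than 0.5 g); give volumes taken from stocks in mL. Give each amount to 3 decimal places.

monosodium phosphate 37.687 g; casitone 7.890 g; sorbitol 72.387 g; sodium lactate 163.702 mL

Working volume: 3.83 L.
monosodium phosphate: 0.984 g per 100 mL × 3830 mL ÷ 100 = 37.687 g
casitone: 2.06 g/L × 3.83 L = 7.890 g
sorbitol: 18.9 g/L × 3.83 L = 72.387 g
sodium lactate: C1V1 = C2V2 → 1.06% ÷ 24.8% × 3830 mL = 163.702 mL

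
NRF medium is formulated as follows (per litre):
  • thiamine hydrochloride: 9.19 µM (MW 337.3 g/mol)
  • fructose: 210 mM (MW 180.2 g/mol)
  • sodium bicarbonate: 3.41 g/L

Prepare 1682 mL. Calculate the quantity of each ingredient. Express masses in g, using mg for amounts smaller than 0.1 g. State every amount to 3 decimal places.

thiamine hydrochloride 5.214 mg; fructose 63.650 g; sodium bicarbonate 5.736 g

Target volume = 1682 mL = 1.682 L.
thiamine hydrochloride: 9.19 µmol/L × 337.3 g/mol × 1.682 L ÷ 1000 = 5.214 mg
fructose: 210 mmol/L × 180.2 g/mol × 1.682 L ÷ 1000 = 63.650 g
sodium bicarbonate: 3.41 g/L × 1.682 L = 5.736 g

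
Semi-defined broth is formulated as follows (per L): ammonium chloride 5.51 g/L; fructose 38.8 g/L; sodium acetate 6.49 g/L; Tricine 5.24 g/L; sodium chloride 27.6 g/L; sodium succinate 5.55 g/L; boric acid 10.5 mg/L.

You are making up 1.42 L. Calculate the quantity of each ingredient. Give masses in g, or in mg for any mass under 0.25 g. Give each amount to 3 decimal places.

ammonium chloride 7.824 g; fructose 55.096 g; sodium acetate 9.216 g; Tricine 7.441 g; sodium chloride 39.192 g; sodium succinate 7.881 g; boric acid 14.910 mg

Working volume: 1.42 L.
ammonium chloride: 5.51 g/L × 1.42 L = 7.824 g
fructose: 38.8 g/L × 1.42 L = 55.096 g
sodium acetate: 6.49 g/L × 1.42 L = 9.216 g
Tricine: 5.24 g/L × 1.42 L = 7.441 g
sodium chloride: 27.6 g/L × 1.42 L = 39.192 g
sodium succinate: 5.55 g/L × 1.42 L = 7.881 g
boric acid: 10.5 mg/L × 1.42 L = 14.910 mg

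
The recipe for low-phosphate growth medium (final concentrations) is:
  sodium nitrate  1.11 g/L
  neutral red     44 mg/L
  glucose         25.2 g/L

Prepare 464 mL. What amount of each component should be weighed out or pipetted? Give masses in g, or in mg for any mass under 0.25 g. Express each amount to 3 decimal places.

sodium nitrate 0.515 g; neutral red 20.416 mg; glucose 11.693 g

Target volume = 464 mL = 0.464 L.
sodium nitrate: 1.11 g/L × 0.464 L = 0.515 g
neutral red: 44 mg/L × 0.464 L = 20.416 mg
glucose: 25.2 g/L × 0.464 L = 11.693 g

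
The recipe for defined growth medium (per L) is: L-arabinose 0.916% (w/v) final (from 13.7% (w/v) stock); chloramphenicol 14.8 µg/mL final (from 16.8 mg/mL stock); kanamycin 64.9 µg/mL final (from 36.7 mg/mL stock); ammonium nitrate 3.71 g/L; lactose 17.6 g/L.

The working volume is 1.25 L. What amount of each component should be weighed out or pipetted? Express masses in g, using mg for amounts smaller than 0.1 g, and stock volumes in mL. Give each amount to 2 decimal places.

Scale factor relative to 1 L: 1.25.
L-arabinose: dilute stock: 0.916% ÷ 13.7% × 1250 mL = 83.58 mL
chloramphenicol: dilute stock: 14.8 µg/mL × 1250 mL ÷ 16800 µg/mL = 1.10 mL
kanamycin: C1V1 = C2V2 → 64.9 µg/mL × 1250 mL ÷ 36700 µg/mL = 2.21 mL
ammonium nitrate: 3.71 g/L × 1.25 L = 4.64 g
lactose: 17.6 g/L × 1.25 L = 22.00 g

L-arabinose 83.58 mL; chloramphenicol 1.10 mL; kanamycin 2.21 mL; ammonium nitrate 4.64 g; lactose 22.00 g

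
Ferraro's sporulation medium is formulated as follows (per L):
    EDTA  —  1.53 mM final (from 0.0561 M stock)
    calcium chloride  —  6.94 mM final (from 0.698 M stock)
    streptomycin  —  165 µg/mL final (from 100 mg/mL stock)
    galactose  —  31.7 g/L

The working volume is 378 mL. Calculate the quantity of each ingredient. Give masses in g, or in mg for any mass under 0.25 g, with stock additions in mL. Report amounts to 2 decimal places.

Scale factor relative to 1 L: 0.378.
EDTA: C1V1 = C2V2 → 1.53 mM × 378 mL ÷ 56.1 mM = 10.31 mL
calcium chloride: V = C2·V2/C1 = 6.94 mM × 378 mL ÷ 698 mM = 3.76 mL
streptomycin: V = C2·V2/C1 = 165 µg/mL × 378 mL ÷ 100000 µg/mL = 0.62 mL
galactose: 31.7 g/L × 0.378 L = 11.98 g

EDTA 10.31 mL; calcium chloride 3.76 mL; streptomycin 0.62 mL; galactose 11.98 g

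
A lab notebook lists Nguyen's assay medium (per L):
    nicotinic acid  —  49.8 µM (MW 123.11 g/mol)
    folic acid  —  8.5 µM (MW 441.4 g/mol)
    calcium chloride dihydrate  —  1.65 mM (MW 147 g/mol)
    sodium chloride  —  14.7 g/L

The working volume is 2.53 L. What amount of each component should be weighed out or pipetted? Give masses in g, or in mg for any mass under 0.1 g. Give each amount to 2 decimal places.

Working volume: 2.53 L.
nicotinic acid: 49.8 µmol/L × 123.11 g/mol × 2.53 L ÷ 1000 = 15.51 mg
folic acid: 8.5 µmol/L × 441.4 g/mol × 2.53 L ÷ 1000 = 9.49 mg
calcium chloride dihydrate: 1.65 mmol/L × 147 g/mol × 2.53 L ÷ 1000 = 0.61 g
sodium chloride: 14.7 g/L × 2.53 L = 37.19 g

nicotinic acid 15.51 mg; folic acid 9.49 mg; calcium chloride dihydrate 0.61 g; sodium chloride 37.19 g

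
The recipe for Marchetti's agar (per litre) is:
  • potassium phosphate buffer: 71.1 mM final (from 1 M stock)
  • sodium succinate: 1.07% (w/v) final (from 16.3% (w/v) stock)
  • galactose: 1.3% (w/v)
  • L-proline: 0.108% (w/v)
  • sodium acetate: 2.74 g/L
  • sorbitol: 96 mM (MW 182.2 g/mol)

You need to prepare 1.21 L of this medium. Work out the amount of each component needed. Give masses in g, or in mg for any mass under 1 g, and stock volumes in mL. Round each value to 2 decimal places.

Working volume: 1.21 L.
potassium phosphate buffer: V = C2·V2/C1 = 71.1 mM × 1210 mL ÷ 1000 mM = 86.03 mL
sodium succinate: V = C2·V2/C1 = 1.07% ÷ 16.3% × 1210 mL = 79.43 mL
galactose: 1.3 g per 100 mL × 1210 mL ÷ 100 = 15.73 g
L-proline: 0.108% w/v = 1.08 g/L → 1.08 × 1.21 L = 1.31 g
sodium acetate: 2.74 g/L × 1.21 L = 3.32 g
sorbitol: 96 mmol/L × 182.2 g/mol × 1.21 L ÷ 1000 = 21.16 g

potassium phosphate buffer 86.03 mL; sodium succinate 79.43 mL; galactose 15.73 g; L-proline 1.31 g; sodium acetate 3.32 g; sorbitol 21.16 g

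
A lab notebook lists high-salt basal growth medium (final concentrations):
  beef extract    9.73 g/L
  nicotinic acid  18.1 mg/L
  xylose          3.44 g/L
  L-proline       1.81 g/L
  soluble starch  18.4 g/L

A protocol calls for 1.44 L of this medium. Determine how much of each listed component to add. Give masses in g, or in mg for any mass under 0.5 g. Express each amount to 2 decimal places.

Working volume: 1.44 L.
beef extract: 9.73 g/L × 1.44 L = 14.01 g
nicotinic acid: 18.1 mg/L × 1.44 L = 26.06 mg
xylose: 3.44 g/L × 1.44 L = 4.95 g
L-proline: 1.81 g/L × 1.44 L = 2.61 g
soluble starch: 18.4 g/L × 1.44 L = 26.50 g

beef extract 14.01 g; nicotinic acid 26.06 mg; xylose 4.95 g; L-proline 2.61 g; soluble starch 26.50 g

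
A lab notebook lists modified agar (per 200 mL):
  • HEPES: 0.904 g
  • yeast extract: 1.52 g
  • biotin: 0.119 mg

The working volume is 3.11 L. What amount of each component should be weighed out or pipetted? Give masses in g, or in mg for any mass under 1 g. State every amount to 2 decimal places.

Scale factor = 3110 mL / 200 mL = 15.55.
HEPES: 0.904 g × (3110 mL / 200 mL) = 14.06 g
yeast extract: 1.52 g × (3110 mL / 200 mL) = 23.64 g
biotin: 0.119 mg × (3110 mL / 200 mL) = 1.85 mg

HEPES 14.06 g; yeast extract 23.64 g; biotin 1.85 mg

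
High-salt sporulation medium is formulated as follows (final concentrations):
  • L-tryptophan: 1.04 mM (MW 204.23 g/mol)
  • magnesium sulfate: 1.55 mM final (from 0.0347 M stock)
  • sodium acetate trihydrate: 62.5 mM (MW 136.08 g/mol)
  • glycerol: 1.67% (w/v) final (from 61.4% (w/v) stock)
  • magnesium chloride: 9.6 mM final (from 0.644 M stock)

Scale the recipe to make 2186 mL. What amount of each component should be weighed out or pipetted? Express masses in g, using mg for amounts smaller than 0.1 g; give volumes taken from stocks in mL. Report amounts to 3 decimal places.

L-tryptophan 0.464 g; magnesium sulfate 97.646 mL; sodium acetate trihydrate 18.592 g; glycerol 59.456 mL; magnesium chloride 32.586 mL

Target volume = 2186 mL = 2.186 L.
L-tryptophan: 1.04 mmol/L × 204.23 g/mol × 2.186 L ÷ 1000 = 0.464 g
magnesium sulfate: dilute stock: 1.55 mM × 2186 mL ÷ 34.7 mM = 97.646 mL
sodium acetate trihydrate: 62.5 mmol/L × 136.08 g/mol × 2.186 L ÷ 1000 = 18.592 g
glycerol: C1V1 = C2V2 → 1.67% ÷ 61.4% × 2186 mL = 59.456 mL
magnesium chloride: V = C2·V2/C1 = 9.6 mM × 2186 mL ÷ 644 mM = 32.586 mL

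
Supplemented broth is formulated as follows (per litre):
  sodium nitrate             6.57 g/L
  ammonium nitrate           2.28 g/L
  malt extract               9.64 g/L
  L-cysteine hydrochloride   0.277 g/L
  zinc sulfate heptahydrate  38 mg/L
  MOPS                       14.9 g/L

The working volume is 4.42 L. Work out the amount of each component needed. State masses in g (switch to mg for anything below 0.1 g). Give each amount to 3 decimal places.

Working volume: 4.42 L.
sodium nitrate: 6.57 g/L × 4.42 L = 29.039 g
ammonium nitrate: 2.28 g/L × 4.42 L = 10.078 g
malt extract: 9.64 g/L × 4.42 L = 42.609 g
L-cysteine hydrochloride: 0.277 g/L × 4.42 L = 1.224 g
zinc sulfate heptahydrate: 38 mg/L × 4.42 L = 167.96 mg = 0.168 g
MOPS: 14.9 g/L × 4.42 L = 65.858 g

sodium nitrate 29.039 g; ammonium nitrate 10.078 g; malt extract 42.609 g; L-cysteine hydrochloride 1.224 g; zinc sulfate heptahydrate 0.168 g; MOPS 65.858 g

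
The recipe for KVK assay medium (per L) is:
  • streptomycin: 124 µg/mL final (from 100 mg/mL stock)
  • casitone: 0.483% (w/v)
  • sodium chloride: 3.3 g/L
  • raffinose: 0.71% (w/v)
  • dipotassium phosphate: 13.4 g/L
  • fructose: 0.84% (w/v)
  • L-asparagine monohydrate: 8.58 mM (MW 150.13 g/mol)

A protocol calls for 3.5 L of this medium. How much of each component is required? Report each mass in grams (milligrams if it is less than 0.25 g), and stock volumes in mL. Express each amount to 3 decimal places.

streptomycin 4.340 mL; casitone 16.905 g; sodium chloride 11.550 g; raffinose 24.850 g; dipotassium phosphate 46.900 g; fructose 29.400 g; L-asparagine monohydrate 4.508 g

Working volume: 3.5 L.
streptomycin: dilute stock: 124 µg/mL × 3500 mL ÷ 100000 µg/mL = 4.340 mL
casitone: 0.483% w/v = 4.83 g/L → 4.83 × 3.5 L = 16.905 g
sodium chloride: 3.3 g/L × 3.5 L = 11.550 g
raffinose: 0.71 g per 100 mL × 3500 mL ÷ 100 = 24.850 g
dipotassium phosphate: 13.4 g/L × 3.5 L = 46.900 g
fructose: 0.84 g per 100 mL × 3500 mL ÷ 100 = 29.400 g
L-asparagine monohydrate: 8.58 mmol/L × 150.13 g/mol × 3.5 L ÷ 1000 = 4.508 g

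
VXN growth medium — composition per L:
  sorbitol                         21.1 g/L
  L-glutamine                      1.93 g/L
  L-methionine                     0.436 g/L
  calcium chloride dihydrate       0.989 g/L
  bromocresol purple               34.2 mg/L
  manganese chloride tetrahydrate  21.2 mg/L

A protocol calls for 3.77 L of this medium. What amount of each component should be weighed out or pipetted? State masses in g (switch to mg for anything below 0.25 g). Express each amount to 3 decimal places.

sorbitol 79.547 g; L-glutamine 7.276 g; L-methionine 1.644 g; calcium chloride dihydrate 3.729 g; bromocresol purple 128.934 mg; manganese chloride tetrahydrate 79.924 mg

Working volume: 3.77 L.
sorbitol: 21.1 g/L × 3.77 L = 79.547 g
L-glutamine: 1.93 g/L × 3.77 L = 7.276 g
L-methionine: 0.436 g/L × 3.77 L = 1.644 g
calcium chloride dihydrate: 0.989 g/L × 3.77 L = 3.729 g
bromocresol purple: 34.2 mg/L × 3.77 L = 128.934 mg
manganese chloride tetrahydrate: 21.2 mg/L × 3.77 L = 79.924 mg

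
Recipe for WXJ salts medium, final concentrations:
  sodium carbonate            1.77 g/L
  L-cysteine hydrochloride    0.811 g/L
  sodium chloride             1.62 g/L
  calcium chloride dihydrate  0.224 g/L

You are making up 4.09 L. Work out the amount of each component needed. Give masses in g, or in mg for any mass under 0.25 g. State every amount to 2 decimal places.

sodium carbonate 7.24 g; L-cysteine hydrochloride 3.32 g; sodium chloride 6.63 g; calcium chloride dihydrate 0.92 g

Scale factor relative to 1 L: 4.09.
sodium carbonate: 1.77 g/L × 4.09 L = 7.24 g
L-cysteine hydrochloride: 0.811 g/L × 4.09 L = 3.32 g
sodium chloride: 1.62 g/L × 4.09 L = 6.63 g
calcium chloride dihydrate: 0.224 g/L × 4.09 L = 0.92 g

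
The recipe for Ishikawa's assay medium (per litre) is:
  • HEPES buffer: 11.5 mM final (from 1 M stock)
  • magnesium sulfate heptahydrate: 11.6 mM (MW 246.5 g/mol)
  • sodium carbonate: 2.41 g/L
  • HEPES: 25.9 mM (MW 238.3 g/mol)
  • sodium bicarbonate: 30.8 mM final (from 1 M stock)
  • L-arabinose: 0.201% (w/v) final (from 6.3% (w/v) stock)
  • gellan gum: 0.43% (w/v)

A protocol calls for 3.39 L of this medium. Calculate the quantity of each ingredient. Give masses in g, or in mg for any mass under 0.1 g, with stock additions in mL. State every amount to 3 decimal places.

HEPES buffer 38.985 mL; magnesium sulfate heptahydrate 9.693 g; sodium carbonate 8.170 g; HEPES 20.923 g; sodium bicarbonate 104.412 mL; L-arabinose 108.157 mL; gellan gum 14.577 g

Working volume: 3.39 L.
HEPES buffer: V = C2·V2/C1 = 11.5 mM × 3390 mL ÷ 1000 mM = 38.985 mL
magnesium sulfate heptahydrate: 11.6 mmol/L × 246.5 g/mol × 3.39 L ÷ 1000 = 9.693 g
sodium carbonate: 2.41 g/L × 3.39 L = 8.170 g
HEPES: 25.9 mmol/L × 238.3 g/mol × 3.39 L ÷ 1000 = 20.923 g
sodium bicarbonate: dilute stock: 30.8 mM × 3390 mL ÷ 1000 mM = 104.412 mL
L-arabinose: dilute stock: 0.201% ÷ 6.3% × 3390 mL = 108.157 mL
gellan gum: 0.43 g per 100 mL × 3390 mL ÷ 100 = 14.577 g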